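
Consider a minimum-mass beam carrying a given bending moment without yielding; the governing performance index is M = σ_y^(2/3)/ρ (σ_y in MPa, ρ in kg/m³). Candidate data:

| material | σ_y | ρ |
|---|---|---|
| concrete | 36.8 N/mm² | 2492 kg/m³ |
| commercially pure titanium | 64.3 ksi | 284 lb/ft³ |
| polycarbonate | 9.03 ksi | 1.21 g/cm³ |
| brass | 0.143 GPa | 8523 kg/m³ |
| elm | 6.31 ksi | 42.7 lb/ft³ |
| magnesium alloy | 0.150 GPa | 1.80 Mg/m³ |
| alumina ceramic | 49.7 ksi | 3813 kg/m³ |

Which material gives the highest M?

elm

After converting to SI:
  concrete: σ_y = 36.80 MPa, ρ = 2492 kg/m³
  commercially pure titanium: σ_y = 443.3 MPa, ρ = 4549 kg/m³
  polycarbonate: σ_y = 62.26 MPa, ρ = 1210 kg/m³
  brass: σ_y = 143.0 MPa, ρ = 8523 kg/m³
  elm: σ_y = 43.51 MPa, ρ = 684.0 kg/m³
  magnesium alloy: σ_y = 150.0 MPa, ρ = 1800 kg/m³
  alumina ceramic: σ_y = 342.7 MPa, ρ = 3813 kg/m³
  elm: M = 18.1×10⁻³
  magnesium alloy: M = 15.7×10⁻³
  polycarbonate: M = 13.0×10⁻³
  alumina ceramic: M = 12.8×10⁻³
  commercially pure titanium: M = 12.8×10⁻³
  concrete: M = 4.44×10⁻³
  brass: M = 3.21×10⁻³
The maximum is for elm.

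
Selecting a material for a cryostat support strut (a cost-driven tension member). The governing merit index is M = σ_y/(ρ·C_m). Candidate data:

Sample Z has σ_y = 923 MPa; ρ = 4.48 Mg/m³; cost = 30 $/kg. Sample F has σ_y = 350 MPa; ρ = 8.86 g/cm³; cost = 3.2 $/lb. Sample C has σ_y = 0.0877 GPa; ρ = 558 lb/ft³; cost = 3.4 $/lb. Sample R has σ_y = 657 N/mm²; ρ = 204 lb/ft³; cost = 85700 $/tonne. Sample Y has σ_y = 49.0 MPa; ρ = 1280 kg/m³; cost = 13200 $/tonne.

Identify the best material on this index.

Convert each candidate to consistent units, then evaluate M:
  sample Z: σ_y = 923.0 MPa, ρ = 4480 kg/m³, cost = 30.00 $/kg
  sample F: σ_y = 350.0 MPa, ρ = 8860 kg/m³, cost = 7.055 $/kg
  sample C: σ_y = 87.70 MPa, ρ = 8938 kg/m³, cost = 7.496 $/kg
  sample R: σ_y = 657.0 MPa, ρ = 3268 kg/m³, cost = 85.70 $/kg
  sample Y: σ_y = 49.00 MPa, ρ = 1280 kg/m³, cost = 13.20 $/kg
  sample Z: M = 6.87 kN·m per $
  sample F: M = 5.60 kN·m per $
  sample Y: M = 2.90 kN·m per $
  sample R: M = 2.35 kN·m per $
  sample C: M = 1.31 kN·m per $
Sample Z ranks first.

sample Z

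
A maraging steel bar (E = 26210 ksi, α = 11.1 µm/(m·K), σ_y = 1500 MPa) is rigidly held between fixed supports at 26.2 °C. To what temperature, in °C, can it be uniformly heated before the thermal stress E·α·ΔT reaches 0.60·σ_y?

E = 26210 ksi = 180.7 GPa.
E·α·ΔT = 900.0 MPa ⇒ ΔT = 900.0 / (180.7×10³ × 11.1×10⁻⁶) = 448.7 K.
T = 26.2 + 448.7 = 474.9 °C.

475 °C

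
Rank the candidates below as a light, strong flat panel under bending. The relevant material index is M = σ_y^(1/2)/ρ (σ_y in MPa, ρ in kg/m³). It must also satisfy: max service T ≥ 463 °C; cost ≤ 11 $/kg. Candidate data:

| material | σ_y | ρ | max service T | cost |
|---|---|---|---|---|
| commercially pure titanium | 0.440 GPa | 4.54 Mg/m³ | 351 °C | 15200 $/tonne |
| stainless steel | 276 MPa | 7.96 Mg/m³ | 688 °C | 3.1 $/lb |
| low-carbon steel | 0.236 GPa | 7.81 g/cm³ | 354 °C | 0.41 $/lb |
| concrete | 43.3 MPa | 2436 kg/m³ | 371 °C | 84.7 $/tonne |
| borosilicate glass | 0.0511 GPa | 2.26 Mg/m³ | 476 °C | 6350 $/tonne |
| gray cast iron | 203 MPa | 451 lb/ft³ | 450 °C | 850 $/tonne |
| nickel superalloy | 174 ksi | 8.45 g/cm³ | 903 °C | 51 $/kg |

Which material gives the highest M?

Screen on constraints: max service T ≥ 463 °C; cost ≤ 11 $/kg. Survivors: stainless steel, borosilicate glass.
In SI units:
  stainless steel: σ_y = 276.0 MPa, ρ = 7960 kg/m³
  borosilicate glass: σ_y = 51.10 MPa, ρ = 2260 kg/m³
  borosilicate glass: M = 3.16×10⁻³
  stainless steel: M = 2.09×10⁻³
The maximum is for borosilicate glass.

borosilicate glass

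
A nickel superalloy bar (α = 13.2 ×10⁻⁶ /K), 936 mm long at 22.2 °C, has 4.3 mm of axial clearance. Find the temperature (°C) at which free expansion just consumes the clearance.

α·L₀·ΔT = 4.3 mm ⇒ ΔT = 4.3 / (13.2×10⁻⁶ × 936.0) = 348.0 K.
T = 22.2 + 348.0 = 370.2 °C.

370 °C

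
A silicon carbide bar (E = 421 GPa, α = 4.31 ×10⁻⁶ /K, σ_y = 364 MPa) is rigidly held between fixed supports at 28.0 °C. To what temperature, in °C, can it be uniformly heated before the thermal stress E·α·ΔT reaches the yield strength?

E·α·ΔT = 364.0 MPa ⇒ ΔT = 364.0 / (421.0×10³ × 4.31×10⁻⁶) = 200.6 K.
T = 28.0 + 200.6 = 228.6 °C.

229 °C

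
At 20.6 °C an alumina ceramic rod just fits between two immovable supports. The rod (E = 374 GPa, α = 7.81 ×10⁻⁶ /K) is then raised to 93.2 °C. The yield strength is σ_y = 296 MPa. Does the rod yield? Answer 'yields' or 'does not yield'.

does not yield

ΔT = 72.60 K. Constrained thermal stress σ = E·α·ΔT = 374.0×10³ MPa × 7.81×10⁻⁶ × 72.60 = 212 MPa (compressive).
Compare to σ_y = 296 MPa: σ < σ_y, so it does not yield.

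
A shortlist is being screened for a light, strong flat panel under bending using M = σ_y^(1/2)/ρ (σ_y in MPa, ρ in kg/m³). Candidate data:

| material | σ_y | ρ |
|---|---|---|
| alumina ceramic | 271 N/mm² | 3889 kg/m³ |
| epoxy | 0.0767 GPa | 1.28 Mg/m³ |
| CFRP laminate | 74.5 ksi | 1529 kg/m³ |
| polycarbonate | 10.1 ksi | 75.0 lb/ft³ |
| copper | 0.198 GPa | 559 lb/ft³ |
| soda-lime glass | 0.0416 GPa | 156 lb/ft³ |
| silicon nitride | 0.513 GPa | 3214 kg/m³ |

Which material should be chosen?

CFRP laminate

Putting every candidate on a common basis:
  alumina ceramic: σ_y = 271.0 MPa, ρ = 3889 kg/m³
  epoxy: σ_y = 76.70 MPa, ρ = 1280 kg/m³
  CFRP laminate: σ_y = 513.7 MPa, ρ = 1529 kg/m³
  polycarbonate: σ_y = 69.64 MPa, ρ = 1201 kg/m³
  copper: σ_y = 198.0 MPa, ρ = 8954 kg/m³
  soda-lime glass: σ_y = 41.60 MPa, ρ = 2499 kg/m³
  silicon nitride: σ_y = 513.0 MPa, ρ = 3214 kg/m³
  CFRP laminate: M = 14.8×10⁻³
  silicon nitride: M = 7.05×10⁻³
  polycarbonate: M = 6.95×10⁻³
  epoxy: M = 6.84×10⁻³
  alumina ceramic: M = 4.23×10⁻³
  soda-lime glass: M = 2.58×10⁻³
  copper: M = 1.57×10⁻³
The maximum is for CFRP laminate.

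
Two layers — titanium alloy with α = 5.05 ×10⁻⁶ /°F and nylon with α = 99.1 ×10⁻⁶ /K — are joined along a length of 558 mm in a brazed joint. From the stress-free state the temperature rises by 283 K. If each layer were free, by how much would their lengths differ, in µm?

titanium alloy: α = 5.05×10⁻⁶/°F × 9/5 = 9.09×10⁻⁶/K.
Δα = |9.09 − 99.1|×10⁻⁶/K = 90.0×10⁻⁶/K.
ΔL_mismatch = Δα·L·ΔT = 90.0×10⁻⁶ × 558.0 mm × 283.0 K = 14200 µm.

14200 µm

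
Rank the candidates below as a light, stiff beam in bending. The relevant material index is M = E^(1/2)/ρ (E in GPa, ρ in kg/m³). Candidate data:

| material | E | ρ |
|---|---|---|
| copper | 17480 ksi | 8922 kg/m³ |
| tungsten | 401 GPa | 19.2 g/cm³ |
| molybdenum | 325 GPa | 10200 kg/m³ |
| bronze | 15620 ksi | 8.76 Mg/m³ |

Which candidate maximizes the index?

Putting every candidate on a common basis:
  copper: E = 120.5 GPa, ρ = 8922 kg/m³
  tungsten: E = 401.0 GPa, ρ = 19200 kg/m³
  molybdenum: E = 325.0 GPa, ρ = 10200 kg/m³
  bronze: E = 107.7 GPa, ρ = 8760 kg/m³
  molybdenum: M = 1.77×10⁻³
  copper: M = 1.23×10⁻³
  bronze: M = 1.18×10⁻³
  tungsten: M = 1.04×10⁻³
Highest index: molybdenum.

molybdenum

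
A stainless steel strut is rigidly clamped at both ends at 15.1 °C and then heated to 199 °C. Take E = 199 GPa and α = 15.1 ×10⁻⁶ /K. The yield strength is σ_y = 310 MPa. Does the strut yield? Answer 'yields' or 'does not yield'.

ΔT = 183.9 K. Constrained thermal stress σ = E·α·ΔT = 199.0×10³ MPa × 15.1×10⁻⁶ × 183.9 = 553 MPa (compressive).
Compare to σ_y = 310 MPa: σ ≥ σ_y, so it yields.

yields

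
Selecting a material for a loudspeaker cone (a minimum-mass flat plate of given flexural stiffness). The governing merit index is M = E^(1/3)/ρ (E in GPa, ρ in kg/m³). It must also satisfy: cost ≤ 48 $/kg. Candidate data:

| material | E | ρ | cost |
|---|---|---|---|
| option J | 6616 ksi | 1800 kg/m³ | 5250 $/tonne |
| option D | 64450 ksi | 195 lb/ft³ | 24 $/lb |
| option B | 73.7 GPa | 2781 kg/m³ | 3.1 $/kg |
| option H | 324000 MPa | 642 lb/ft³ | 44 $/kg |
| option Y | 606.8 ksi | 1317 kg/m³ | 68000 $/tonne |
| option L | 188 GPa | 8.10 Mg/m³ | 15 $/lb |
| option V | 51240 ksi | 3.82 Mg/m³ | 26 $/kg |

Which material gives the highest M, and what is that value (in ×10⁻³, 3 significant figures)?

Screen on constraints: cost ≤ 48 $/kg. Survivors: option J, option B, option H, option L, option V.
Convert each candidate to consistent units, then evaluate M:
  option J: E = 45.62 GPa, ρ = 1800 kg/m³
  option B: E = 73.70 GPa, ρ = 2781 kg/m³
  option H: E = 324.0 GPa, ρ = 10280 kg/m³
  option L: E = 188.0 GPa, ρ = 8100 kg/m³
  option V: E = 353.3 GPa, ρ = 3820 kg/m³
  option J: M = 1.99×10⁻³
  option V: M = 1.85×10⁻³
  option B: M = 1.51×10⁻³
  option L: M = 0.707×10⁻³
  option H: M = 0.668×10⁻³
Highest index: option J.

option J, M = 1.99×10⁻³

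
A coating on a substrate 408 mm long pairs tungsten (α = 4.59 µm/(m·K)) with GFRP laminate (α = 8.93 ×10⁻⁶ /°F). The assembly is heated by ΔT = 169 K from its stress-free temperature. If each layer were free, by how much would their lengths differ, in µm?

GFRP laminate: α = 8.93×10⁻⁶/°F × 9/5 = 16.1×10⁻⁶/K.
Δα = |4.59 − 16.1|×10⁻⁶/K = 11.5×10⁻⁶/K.
ΔL_mismatch = Δα·L·ΔT = 11.5×10⁻⁶ × 408.0 mm × 169.0 K = 792 µm.

792 µm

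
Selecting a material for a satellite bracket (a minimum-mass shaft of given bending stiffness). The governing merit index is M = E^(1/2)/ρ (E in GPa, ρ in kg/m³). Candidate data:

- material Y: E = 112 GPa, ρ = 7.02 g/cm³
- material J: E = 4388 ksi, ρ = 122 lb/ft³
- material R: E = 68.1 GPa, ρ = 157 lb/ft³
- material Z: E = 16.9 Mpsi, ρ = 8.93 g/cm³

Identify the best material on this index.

After converting to SI:
  material Y: E = 112.0 GPa, ρ = 7020 kg/m³
  material J: E = 30.25 GPa, ρ = 1954 kg/m³
  material R: E = 68.10 GPa, ρ = 2515 kg/m³
  material Z: E = 116.5 GPa, ρ = 8930 kg/m³
  material R: M = 3.28×10⁻³
  material J: M = 2.81×10⁻³
  material Y: M = 1.51×10⁻³
  material Z: M = 1.21×10⁻³
Highest index: material R.

material R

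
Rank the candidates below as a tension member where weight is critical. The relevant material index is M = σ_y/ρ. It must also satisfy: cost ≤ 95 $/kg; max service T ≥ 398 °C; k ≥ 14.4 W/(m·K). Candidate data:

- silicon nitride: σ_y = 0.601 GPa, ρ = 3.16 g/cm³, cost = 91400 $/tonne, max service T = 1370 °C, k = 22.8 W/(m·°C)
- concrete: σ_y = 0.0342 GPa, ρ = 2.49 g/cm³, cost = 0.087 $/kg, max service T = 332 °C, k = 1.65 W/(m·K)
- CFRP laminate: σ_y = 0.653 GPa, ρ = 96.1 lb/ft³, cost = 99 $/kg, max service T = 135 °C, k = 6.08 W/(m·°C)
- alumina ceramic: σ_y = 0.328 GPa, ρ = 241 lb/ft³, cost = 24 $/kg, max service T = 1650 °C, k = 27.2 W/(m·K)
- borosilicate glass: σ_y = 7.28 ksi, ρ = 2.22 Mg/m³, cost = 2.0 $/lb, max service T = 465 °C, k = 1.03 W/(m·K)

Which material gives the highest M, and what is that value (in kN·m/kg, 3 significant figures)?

Screen on constraints: cost ≤ 95 $/kg; max service T ≥ 398 °C; k ≥ 14.4 W/(m·K). Survivors: silicon nitride, alumina ceramic.
After converting to SI:
  silicon nitride: σ_y = 601.0 MPa, ρ = 3160 kg/m³
  alumina ceramic: σ_y = 328.0 MPa, ρ = 3860 kg/m³
  silicon nitride: M = 190 kN·m/kg
  alumina ceramic: M = 85.0 kN·m/kg
Highest index: silicon nitride.

silicon nitride, M = 190 kN·m/kg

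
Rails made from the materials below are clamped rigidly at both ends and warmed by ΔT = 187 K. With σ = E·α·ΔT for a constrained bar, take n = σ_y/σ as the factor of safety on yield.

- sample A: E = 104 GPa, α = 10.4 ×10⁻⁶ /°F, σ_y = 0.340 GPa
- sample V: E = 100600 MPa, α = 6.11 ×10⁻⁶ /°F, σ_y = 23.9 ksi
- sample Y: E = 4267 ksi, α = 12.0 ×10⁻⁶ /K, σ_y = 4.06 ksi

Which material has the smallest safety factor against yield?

sample Y

Per material, after unit conversion:
  sample A: E = 104.0, α = 18.7, σ_y = 340.0 → σ = 364 MPa, n = 0.934
  sample V: E = 100.6, α = 11.0, σ_y = 164.8 → σ = 207 MPa, n = 0.796
  sample Y: E = 29.42, α = 12.0, σ_y = 27.99 → σ = 66.0 MPa, n = 0.424
The minimum is sample Y at n = 0.424.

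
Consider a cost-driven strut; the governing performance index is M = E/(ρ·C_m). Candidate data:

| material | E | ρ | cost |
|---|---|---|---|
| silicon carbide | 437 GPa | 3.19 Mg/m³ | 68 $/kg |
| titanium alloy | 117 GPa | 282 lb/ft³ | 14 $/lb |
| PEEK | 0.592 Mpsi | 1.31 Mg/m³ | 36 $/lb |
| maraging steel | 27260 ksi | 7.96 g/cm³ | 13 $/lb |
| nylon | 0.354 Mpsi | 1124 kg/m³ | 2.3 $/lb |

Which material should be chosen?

Normalizing units and computing the index:
  silicon carbide: E = 437.0 GPa, ρ = 3190 kg/m³, cost = 68.00 $/kg
  titanium alloy: E = 117.0 GPa, ρ = 4517 kg/m³, cost = 30.86 $/kg
  PEEK: E = 4.082 GPa, ρ = 1310 kg/m³, cost = 79.37 $/kg
  maraging steel: E = 188.0 GPa, ρ = 7960 kg/m³, cost = 28.66 $/kg
  nylon: E = 2.441 GPa, ρ = 1124 kg/m³, cost = 5.071 $/kg
  silicon carbide: M = 2.01 MN·m per $
  titanium alloy: M = 0.839 MN·m per $
  maraging steel: M = 0.824 MN·m per $
  nylon: M = 0.428 MN·m per $
  PEEK: M = 0.0393 MN·m per $
The maximum is for silicon carbide.

silicon carbide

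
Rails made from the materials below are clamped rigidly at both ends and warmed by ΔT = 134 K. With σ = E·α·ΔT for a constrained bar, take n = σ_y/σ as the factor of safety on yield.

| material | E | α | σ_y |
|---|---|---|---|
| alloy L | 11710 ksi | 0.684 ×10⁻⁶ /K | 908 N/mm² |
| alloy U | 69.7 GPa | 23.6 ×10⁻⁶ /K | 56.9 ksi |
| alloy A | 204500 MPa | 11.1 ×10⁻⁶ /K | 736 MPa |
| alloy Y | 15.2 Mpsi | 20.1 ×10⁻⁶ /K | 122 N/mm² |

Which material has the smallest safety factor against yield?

alloy Y

With everything in SI (GPa, ×10⁻⁶/K, MPa):
  alloy L: E = 80.74, α = 0.684, σ_y = 908.0 → σ = 7.40 MPa, n = 123
  alloy U: E = 69.70, α = 23.6, σ_y = 392.3 → σ = 220 MPa, n = 1.78
  alloy A: E = 204.5, α = 11.1, σ_y = 736.0 → σ = 304 MPa, n = 2.42
  alloy Y: E = 104.8, α = 20.1, σ_y = 122.0 → σ = 282 MPa, n = 0.432
The minimum is alloy Y at n = 0.432.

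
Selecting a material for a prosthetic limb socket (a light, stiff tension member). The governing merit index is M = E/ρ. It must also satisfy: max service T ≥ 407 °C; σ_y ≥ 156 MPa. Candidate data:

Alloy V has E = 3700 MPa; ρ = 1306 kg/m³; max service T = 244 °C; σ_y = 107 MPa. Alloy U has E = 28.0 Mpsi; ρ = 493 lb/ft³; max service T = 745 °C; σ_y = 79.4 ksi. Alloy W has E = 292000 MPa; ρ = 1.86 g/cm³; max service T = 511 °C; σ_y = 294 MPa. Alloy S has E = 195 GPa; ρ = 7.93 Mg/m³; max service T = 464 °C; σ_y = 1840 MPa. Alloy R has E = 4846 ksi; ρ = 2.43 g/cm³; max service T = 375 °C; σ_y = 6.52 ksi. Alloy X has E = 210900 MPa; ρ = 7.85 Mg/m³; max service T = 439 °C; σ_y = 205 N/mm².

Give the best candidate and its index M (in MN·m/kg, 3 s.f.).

alloy W, M = 157 MN·m/kg

Screen on constraints: max service T ≥ 407 °C; σ_y ≥ 156 MPa. Survivors: alloy U, alloy W, alloy S, alloy X.
Putting every candidate on a common basis:
  alloy U: E = 193.1 GPa, ρ = 7897 kg/m³
  alloy W: E = 292.0 GPa, ρ = 1860 kg/m³
  alloy S: E = 195.0 GPa, ρ = 7930 kg/m³
  alloy X: E = 210.9 GPa, ρ = 7850 kg/m³
  alloy W: M = 157 MN·m/kg
  alloy X: M = 26.9 MN·m/kg
  alloy S: M = 24.6 MN·m/kg
  alloy U: M = 24.4 MN·m/kg
Highest index: alloy W.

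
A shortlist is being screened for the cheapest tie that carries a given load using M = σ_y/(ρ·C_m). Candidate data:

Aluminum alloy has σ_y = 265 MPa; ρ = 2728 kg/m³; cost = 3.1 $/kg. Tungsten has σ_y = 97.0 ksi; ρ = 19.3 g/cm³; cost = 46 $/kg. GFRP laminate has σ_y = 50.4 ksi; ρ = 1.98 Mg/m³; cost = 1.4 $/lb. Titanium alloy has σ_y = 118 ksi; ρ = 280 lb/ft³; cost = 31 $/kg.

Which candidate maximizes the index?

After converting to SI:
  aluminum alloy: σ_y = 265.0 MPa, ρ = 2728 kg/m³, cost = 3.100 $/kg
  tungsten: σ_y = 668.8 MPa, ρ = 19300 kg/m³, cost = 46.00 $/kg
  GFRP laminate: σ_y = 347.5 MPa, ρ = 1980 kg/m³, cost = 3.086 $/kg
  titanium alloy: σ_y = 813.6 MPa, ρ = 4485 kg/m³, cost = 31.00 $/kg
  GFRP laminate: M = 56.9 kN·m per $
  aluminum alloy: M = 31.3 kN·m per $
  titanium alloy: M = 5.85 kN·m per $
  tungsten: M = 0.753 kN·m per $
GFRP laminate ranks first.

GFRP laminate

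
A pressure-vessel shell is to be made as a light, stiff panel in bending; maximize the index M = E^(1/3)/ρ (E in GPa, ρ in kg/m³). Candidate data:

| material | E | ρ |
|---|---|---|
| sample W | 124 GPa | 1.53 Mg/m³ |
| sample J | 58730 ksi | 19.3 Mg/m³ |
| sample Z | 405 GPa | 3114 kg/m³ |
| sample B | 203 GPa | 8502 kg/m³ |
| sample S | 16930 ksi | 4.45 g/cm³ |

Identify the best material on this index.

Normalizing units and computing the index:
  sample W: E = 124.0 GPa, ρ = 1530 kg/m³
  sample J: E = 404.9 GPa, ρ = 19300 kg/m³
  sample Z: E = 405.0 GPa, ρ = 3114 kg/m³
  sample B: E = 203.0 GPa, ρ = 8502 kg/m³
  sample S: E = 116.7 GPa, ρ = 4450 kg/m³
  sample W: M = 3.26×10⁻³
  sample Z: M = 2.38×10⁻³
  sample S: M = 1.10×10⁻³
  sample B: M = 0.691×10⁻³
  sample J: M = 0.383×10⁻³
Highest index: sample W.

sample W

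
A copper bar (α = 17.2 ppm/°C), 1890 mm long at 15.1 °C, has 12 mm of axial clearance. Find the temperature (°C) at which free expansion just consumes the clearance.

384 °C

α·L₀·ΔT = 12.0 mm ⇒ ΔT = 12.0 / (17.2×10⁻⁶ × 1890.0) = 369.1 K.
T = 15.1 + 369.1 = 384.2 °C.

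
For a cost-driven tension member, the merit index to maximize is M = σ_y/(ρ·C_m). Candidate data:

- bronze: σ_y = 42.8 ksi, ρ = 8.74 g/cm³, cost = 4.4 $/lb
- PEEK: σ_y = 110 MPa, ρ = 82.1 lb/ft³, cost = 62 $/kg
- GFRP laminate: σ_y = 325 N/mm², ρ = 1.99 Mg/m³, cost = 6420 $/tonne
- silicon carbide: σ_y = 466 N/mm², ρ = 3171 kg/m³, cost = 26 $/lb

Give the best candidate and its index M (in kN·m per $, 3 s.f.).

GFRP laminate, M = 25.4 kN·m per $

Normalizing units and computing the index:
  bronze: σ_y = 295.1 MPa, ρ = 8740 kg/m³, cost = 9.700 $/kg
  PEEK: σ_y = 110.0 MPa, ρ = 1315 kg/m³, cost = 62.00 $/kg
  GFRP laminate: σ_y = 325.0 MPa, ρ = 1990 kg/m³, cost = 6.420 $/kg
  silicon carbide: σ_y = 466.0 MPa, ρ = 3171 kg/m³, cost = 57.32 $/kg
  GFRP laminate: M = 25.4 kN·m per $
  bronze: M = 3.48 kN·m per $
  silicon carbide: M = 2.56 kN·m per $
  PEEK: M = 1.35 kN·m per $
Highest index: GFRP laminate.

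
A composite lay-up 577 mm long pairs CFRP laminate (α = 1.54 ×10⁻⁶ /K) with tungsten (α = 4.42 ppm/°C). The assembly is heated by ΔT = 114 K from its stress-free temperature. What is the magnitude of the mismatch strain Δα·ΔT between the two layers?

Δα = |1.54 − 4.42|×10⁻⁶/K = 2.88×10⁻⁶/K.
Mismatch strain = Δα·ΔT = 2.88×10⁻⁶ × 114.0 = 3.28×10⁻⁴.

3.28×10⁻⁴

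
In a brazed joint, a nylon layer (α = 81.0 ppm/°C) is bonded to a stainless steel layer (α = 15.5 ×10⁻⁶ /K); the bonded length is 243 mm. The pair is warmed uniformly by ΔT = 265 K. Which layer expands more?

nylon

α(nylon) = 81.0×10⁻⁶/K vs α(stainless steel) = 15.5×10⁻⁶/K.
Higher α expands more for the same ΔT: nylon.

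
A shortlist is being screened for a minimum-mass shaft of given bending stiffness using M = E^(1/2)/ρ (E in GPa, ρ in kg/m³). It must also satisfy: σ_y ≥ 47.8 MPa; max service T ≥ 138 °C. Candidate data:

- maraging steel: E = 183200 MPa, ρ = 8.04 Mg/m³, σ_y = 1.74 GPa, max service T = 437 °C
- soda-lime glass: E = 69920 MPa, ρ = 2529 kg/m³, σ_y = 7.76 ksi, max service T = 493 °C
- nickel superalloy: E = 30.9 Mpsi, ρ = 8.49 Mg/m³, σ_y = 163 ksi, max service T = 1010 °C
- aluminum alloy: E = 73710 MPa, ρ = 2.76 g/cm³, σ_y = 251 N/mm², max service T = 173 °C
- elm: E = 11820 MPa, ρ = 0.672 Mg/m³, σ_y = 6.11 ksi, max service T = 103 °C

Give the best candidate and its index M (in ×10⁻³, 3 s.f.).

Screen on constraints: σ_y ≥ 47.8 MPa; max service T ≥ 138 °C. Survivors: maraging steel, soda-lime glass, nickel superalloy, aluminum alloy.
Normalizing units and computing the index:
  maraging steel: E = 183.2 GPa, ρ = 8040 kg/m³
  soda-lime glass: E = 69.92 GPa, ρ = 2529 kg/m³
  nickel superalloy: E = 213.0 GPa, ρ = 8490 kg/m³
  aluminum alloy: E = 73.71 GPa, ρ = 2760 kg/m³
  soda-lime glass: M = 3.31×10⁻³
  aluminum alloy: M = 3.11×10⁻³
  nickel superalloy: M = 1.72×10⁻³
  maraging steel: M = 1.68×10⁻³
Soda-lime glass has the largest M.

soda-lime glass, M = 3.31×10⁻³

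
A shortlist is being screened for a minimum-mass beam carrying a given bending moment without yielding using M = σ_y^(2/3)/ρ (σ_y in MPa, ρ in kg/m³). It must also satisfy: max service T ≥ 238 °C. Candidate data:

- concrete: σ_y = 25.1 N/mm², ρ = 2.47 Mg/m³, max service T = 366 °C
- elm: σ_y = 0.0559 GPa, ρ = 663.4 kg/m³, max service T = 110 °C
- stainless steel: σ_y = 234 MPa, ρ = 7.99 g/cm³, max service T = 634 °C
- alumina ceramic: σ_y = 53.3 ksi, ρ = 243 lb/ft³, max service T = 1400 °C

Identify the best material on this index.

alumina ceramic

Screen on constraints: max service T ≥ 238 °C. Survivors: concrete, stainless steel, alumina ceramic.
Putting every candidate on a common basis:
  concrete: σ_y = 25.10 MPa, ρ = 2470 kg/m³
  stainless steel: σ_y = 234.0 MPa, ρ = 7990 kg/m³
  alumina ceramic: σ_y = 367.5 MPa, ρ = 3892 kg/m³
  alumina ceramic: M = 13.2×10⁻³
  stainless steel: M = 4.75×10⁻³
  concrete: M = 3.47×10⁻³
Alumina ceramic ranks first.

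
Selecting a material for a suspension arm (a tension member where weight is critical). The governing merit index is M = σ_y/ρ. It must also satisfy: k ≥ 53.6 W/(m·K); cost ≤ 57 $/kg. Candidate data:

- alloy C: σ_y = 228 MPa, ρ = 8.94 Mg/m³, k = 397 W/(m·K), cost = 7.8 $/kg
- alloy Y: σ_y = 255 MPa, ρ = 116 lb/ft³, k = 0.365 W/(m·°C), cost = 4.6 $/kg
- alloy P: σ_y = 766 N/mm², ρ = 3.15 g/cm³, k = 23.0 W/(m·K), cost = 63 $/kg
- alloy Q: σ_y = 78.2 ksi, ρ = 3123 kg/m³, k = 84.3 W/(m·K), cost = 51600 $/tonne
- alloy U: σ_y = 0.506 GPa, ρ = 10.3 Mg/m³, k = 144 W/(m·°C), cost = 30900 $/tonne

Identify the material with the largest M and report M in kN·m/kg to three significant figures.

alloy Q, M = 173 kN·m/kg

Screen on constraints: k ≥ 53.6 W/(m·K); cost ≤ 57 $/kg. Survivors: alloy C, alloy Q, alloy U.
Putting every candidate on a common basis:
  alloy C: σ_y = 228.0 MPa, ρ = 8940 kg/m³
  alloy Q: σ_y = 539.2 MPa, ρ = 3123 kg/m³
  alloy U: σ_y = 506.0 MPa, ρ = 10300 kg/m³
  alloy Q: M = 173 kN·m/kg
  alloy U: M = 49.1 kN·m/kg
  alloy C: M = 25.5 kN·m/kg
Highest index: alloy Q.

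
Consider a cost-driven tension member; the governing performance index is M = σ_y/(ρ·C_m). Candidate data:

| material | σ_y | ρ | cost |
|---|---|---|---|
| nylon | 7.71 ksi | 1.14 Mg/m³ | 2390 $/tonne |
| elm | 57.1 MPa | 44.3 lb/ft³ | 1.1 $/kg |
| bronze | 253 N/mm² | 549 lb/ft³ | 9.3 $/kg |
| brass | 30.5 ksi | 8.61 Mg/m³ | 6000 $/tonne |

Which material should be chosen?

elm

Putting every candidate on a common basis:
  nylon: σ_y = 53.16 MPa, ρ = 1140 kg/m³, cost = 2.390 $/kg
  elm: σ_y = 57.10 MPa, ρ = 709.6 kg/m³, cost = 1.100 $/kg
  bronze: σ_y = 253.0 MPa, ρ = 8794 kg/m³, cost = 9.300 $/kg
  brass: σ_y = 210.3 MPa, ρ = 8610 kg/m³, cost = 6.000 $/kg
  elm: M = 73.2 kN·m per $
  nylon: M = 19.5 kN·m per $
  brass: M = 4.07 kN·m per $
  bronze: M = 3.09 kN·m per $
The maximum is for elm.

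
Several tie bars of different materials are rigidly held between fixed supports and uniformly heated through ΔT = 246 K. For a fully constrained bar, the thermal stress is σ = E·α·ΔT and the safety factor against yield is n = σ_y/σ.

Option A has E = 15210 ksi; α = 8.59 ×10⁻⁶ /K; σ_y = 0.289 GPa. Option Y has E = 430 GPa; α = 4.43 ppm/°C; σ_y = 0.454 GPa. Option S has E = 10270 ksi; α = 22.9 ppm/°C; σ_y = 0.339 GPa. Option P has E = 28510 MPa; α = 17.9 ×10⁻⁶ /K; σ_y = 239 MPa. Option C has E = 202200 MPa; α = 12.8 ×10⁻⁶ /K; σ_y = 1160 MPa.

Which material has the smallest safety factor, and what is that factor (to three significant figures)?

option S, n = 0.850

Converting E to GPa, α to ×10⁻⁶/K, σ_y to MPa, then σ and n for each:
  option A: E = 104.9, α = 8.59, σ_y = 289.0 → σ = 222 MPa, n = 1.30
  option Y: E = 430.0, α = 4.43, σ_y = 454.0 → σ = 469 MPa, n = 0.969
  option S: E = 70.81, α = 22.9, σ_y = 339.0 → σ = 399 MPa, n = 0.850
  option P: E = 28.51, α = 17.9, σ_y = 239.0 → σ = 126 MPa, n = 1.90
  option C: E = 202.2, α = 12.8, σ_y = 1160 → σ = 637 MPa, n = 1.82
Option S has the lowest safety factor, n = 0.850.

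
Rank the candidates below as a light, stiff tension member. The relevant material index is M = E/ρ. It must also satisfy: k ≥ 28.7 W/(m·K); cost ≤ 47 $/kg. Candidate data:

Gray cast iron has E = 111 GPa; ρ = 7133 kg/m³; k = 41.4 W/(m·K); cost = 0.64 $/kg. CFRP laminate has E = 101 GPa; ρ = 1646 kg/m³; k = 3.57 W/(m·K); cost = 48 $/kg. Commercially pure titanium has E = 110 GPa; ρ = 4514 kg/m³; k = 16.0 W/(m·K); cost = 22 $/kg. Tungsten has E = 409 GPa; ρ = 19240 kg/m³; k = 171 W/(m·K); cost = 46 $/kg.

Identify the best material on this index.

tungsten

Screen on constraints: k ≥ 28.7 W/(m·K); cost ≤ 47 $/kg. Survivors: gray cast iron, tungsten.
Per-candidate index values:
  tungsten: M = 21.3 MN·m/kg
  gray cast iron: M = 15.6 MN·m/kg
Tungsten ranks first.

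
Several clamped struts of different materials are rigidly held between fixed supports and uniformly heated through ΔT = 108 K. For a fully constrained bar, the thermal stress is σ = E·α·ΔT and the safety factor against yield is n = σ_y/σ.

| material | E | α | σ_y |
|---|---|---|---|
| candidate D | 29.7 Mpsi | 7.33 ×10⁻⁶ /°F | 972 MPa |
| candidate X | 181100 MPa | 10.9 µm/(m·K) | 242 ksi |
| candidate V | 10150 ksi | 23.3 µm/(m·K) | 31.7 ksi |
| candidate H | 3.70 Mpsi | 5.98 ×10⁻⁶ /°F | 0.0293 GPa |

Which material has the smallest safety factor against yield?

candidate H

With everything in SI (GPa, ×10⁻⁶/K, MPa):
  candidate D: E = 204.8, α = 13.2, σ_y = 972.0 → σ = 292 MPa, n = 3.33
  candidate X: E = 181.1, α = 10.9, σ_y = 1669 → σ = 213 MPa, n = 7.83
  candidate V: E = 69.98, α = 23.3, σ_y = 218.6 → σ = 176 MPa, n = 1.24
  candidate H: E = 25.51, α = 10.8, σ_y = 29.30 → σ = 29.7 MPa, n = 0.988
The minimum is candidate H at n = 0.988.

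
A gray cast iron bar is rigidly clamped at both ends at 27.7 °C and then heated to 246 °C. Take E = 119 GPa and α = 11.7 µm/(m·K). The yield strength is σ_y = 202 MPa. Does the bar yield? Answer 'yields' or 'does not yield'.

ΔT = 218.3 K. Constrained thermal stress σ = E·α·ΔT = 119.0×10³ MPa × 11.7×10⁻⁶ × 218.3 = 304 MPa (compressive).
Compare to σ_y = 202 MPa: σ ≥ σ_y, so it yields.

yields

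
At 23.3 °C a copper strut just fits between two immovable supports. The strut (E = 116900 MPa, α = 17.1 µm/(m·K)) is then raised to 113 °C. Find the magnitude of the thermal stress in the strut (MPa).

179 MPa

E = 116900 MPa = 116.9 GPa.
ΔT = 89.70 K. Constrained thermal stress σ = E·α·ΔT = 116.9×10³ MPa × 17.1×10⁻⁶ × 89.70 = 179 MPa (compressive).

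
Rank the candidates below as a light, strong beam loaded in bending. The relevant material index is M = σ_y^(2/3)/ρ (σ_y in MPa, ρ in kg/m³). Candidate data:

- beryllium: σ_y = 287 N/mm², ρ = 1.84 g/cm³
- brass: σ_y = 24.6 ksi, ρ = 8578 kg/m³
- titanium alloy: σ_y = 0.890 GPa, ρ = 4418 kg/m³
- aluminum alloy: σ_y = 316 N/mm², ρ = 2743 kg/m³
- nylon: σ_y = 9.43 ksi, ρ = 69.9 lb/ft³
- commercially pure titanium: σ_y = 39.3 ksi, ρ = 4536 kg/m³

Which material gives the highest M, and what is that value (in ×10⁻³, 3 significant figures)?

In SI units:
  beryllium: σ_y = 287.0 MPa, ρ = 1840 kg/m³
  brass: σ_y = 169.6 MPa, ρ = 8578 kg/m³
  titanium alloy: σ_y = 890.0 MPa, ρ = 4418 kg/m³
  aluminum alloy: σ_y = 316.0 MPa, ρ = 2743 kg/m³
  nylon: σ_y = 65.02 MPa, ρ = 1120 kg/m³
  commercially pure titanium: σ_y = 271.0 MPa, ρ = 4536 kg/m³
  beryllium: M = 23.6×10⁻³
  titanium alloy: M = 20.9×10⁻³
  aluminum alloy: M = 16.9×10⁻³
  nylon: M = 14.4×10⁻³
  commercially pure titanium: M = 9.23×10⁻³
  brass: M = 3.57×10⁻³
Beryllium ranks first.

beryllium, M = 23.6×10⁻³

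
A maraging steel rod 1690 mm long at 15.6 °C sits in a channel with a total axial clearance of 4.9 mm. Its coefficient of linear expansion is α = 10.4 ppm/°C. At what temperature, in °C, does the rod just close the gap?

α·L₀·ΔT = 4.9 mm ⇒ ΔT = 4.9 / (10.4×10⁻⁶ × 1690.0) = 278.8 K.
T = 15.6 + 278.8 = 294.4 °C.

294 °C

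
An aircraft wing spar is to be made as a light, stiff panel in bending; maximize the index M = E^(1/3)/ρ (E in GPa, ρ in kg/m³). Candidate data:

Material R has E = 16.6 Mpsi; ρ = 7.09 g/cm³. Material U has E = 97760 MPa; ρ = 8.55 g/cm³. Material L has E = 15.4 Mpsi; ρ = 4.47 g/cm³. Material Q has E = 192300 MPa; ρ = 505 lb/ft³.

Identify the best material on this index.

Normalizing units and computing the index:
  material R: E = 114.5 GPa, ρ = 7090 kg/m³
  material U: E = 97.76 GPa, ρ = 8550 kg/m³
  material L: E = 106.2 GPa, ρ = 4470 kg/m³
  material Q: E = 192.3 GPa, ρ = 8089 kg/m³
  material L: M = 1.06×10⁻³
  material Q: M = 0.714×10⁻³
  material R: M = 0.685×10⁻³
  material U: M = 0.539×10⁻³
Highest index: material L.

material L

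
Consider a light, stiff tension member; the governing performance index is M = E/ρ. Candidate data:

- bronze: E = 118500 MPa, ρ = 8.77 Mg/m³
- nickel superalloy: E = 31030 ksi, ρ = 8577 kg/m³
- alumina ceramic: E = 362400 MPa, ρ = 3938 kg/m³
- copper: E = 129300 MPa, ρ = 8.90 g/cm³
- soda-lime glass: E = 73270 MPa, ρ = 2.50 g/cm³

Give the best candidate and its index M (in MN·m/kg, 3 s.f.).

After converting to SI:
  bronze: E = 118.5 GPa, ρ = 8770 kg/m³
  nickel superalloy: E = 213.9 GPa, ρ = 8577 kg/m³
  alumina ceramic: E = 362.4 GPa, ρ = 3938 kg/m³
  copper: E = 129.3 GPa, ρ = 8900 kg/m³
  soda-lime glass: E = 73.27 GPa, ρ = 2500 kg/m³
  alumina ceramic: M = 92.0 MN·m/kg
  soda-lime glass: M = 29.3 MN·m/kg
  nickel superalloy: M = 24.9 MN·m/kg
  copper: M = 14.5 MN·m/kg
  bronze: M = 13.5 MN·m/kg
Alumina ceramic has the largest M.

alumina ceramic, M = 92.0 MN·m/kg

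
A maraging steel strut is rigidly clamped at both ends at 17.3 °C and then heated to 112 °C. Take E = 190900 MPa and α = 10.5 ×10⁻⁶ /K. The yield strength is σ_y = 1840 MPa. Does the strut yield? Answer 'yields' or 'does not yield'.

does not yield

E = 190900 MPa = 190.9 GPa.
ΔT = 94.70 K. Constrained thermal stress σ = E·α·ΔT = 190.9×10³ MPa × 10.5×10⁻⁶ × 94.70 = 190 MPa (compressive).
Compare to σ_y = 1840 MPa: σ < σ_y, so it does not yield.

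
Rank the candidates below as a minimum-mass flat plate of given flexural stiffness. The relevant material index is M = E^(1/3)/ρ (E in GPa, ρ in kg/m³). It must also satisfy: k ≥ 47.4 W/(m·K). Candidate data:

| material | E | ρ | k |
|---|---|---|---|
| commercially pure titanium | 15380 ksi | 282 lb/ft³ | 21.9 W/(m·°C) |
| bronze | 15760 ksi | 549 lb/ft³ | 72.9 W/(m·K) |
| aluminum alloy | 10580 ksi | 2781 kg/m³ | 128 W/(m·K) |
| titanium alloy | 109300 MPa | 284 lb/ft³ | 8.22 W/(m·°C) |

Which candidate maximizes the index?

Screen on constraints: k ≥ 47.4 W/(m·K). Survivors: bronze, aluminum alloy.
Putting every candidate on a common basis:
  bronze: E = 108.7 GPa, ρ = 8794 kg/m³
  aluminum alloy: E = 72.95 GPa, ρ = 2781 kg/m³
  aluminum alloy: M = 1.50×10⁻³
  bronze: M = 0.543×10⁻³
Highest index: aluminum alloy.

aluminum alloy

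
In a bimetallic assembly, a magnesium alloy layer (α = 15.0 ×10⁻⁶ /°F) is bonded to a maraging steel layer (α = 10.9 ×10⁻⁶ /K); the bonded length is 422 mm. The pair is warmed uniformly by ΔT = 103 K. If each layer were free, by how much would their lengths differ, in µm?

700 µm

magnesium alloy: α = 15.0×10⁻⁶/°F × 9/5 = 27.0×10⁻⁶/K.
Δα = |27.0 − 10.9|×10⁻⁶/K = 16.1×10⁻⁶/K.
ΔL_mismatch = Δα·L·ΔT = 16.1×10⁻⁶ × 422.0 mm × 103.0 K = 700 µm.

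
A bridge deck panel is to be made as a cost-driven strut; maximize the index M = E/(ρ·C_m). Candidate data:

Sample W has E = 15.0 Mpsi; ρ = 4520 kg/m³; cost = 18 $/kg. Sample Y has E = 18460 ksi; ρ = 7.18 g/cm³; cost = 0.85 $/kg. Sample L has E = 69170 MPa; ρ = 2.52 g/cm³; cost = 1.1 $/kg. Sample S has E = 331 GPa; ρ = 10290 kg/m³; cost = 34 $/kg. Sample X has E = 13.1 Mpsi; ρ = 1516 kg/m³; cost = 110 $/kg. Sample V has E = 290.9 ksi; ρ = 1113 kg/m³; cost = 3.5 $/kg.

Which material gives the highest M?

sample L

Normalizing units and computing the index:
  sample W: E = 103.4 GPa, ρ = 4520 kg/m³, cost = 18.00 $/kg
  sample Y: E = 127.3 GPa, ρ = 7180 kg/m³, cost = 0.8500 $/kg
  sample L: E = 69.17 GPa, ρ = 2520 kg/m³, cost = 1.100 $/kg
  sample S: E = 331.0 GPa, ρ = 10290 kg/m³, cost = 34.00 $/kg
  sample X: E = 90.32 GPa, ρ = 1516 kg/m³, cost = 110.0 $/kg
  sample V: E = 2.006 GPa, ρ = 1113 kg/m³, cost = 3.500 $/kg
  sample L: M = 25.0 MN·m per $
  sample Y: M = 20.9 MN·m per $
  sample W: M = 1.27 MN·m per $
  sample S: M = 0.946 MN·m per $
  sample X: M = 0.542 MN·m per $
  sample V: M = 0.515 MN·m per $
Highest index: sample L.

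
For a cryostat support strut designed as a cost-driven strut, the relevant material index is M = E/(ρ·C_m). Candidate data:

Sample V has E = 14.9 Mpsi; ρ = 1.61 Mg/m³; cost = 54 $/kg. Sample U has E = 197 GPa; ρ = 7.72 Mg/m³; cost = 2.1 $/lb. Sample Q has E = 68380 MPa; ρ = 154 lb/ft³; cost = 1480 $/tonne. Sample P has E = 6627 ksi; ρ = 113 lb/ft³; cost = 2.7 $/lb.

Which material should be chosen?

Convert each candidate to consistent units, then evaluate M:
  sample V: E = 102.7 GPa, ρ = 1610 kg/m³, cost = 54.00 $/kg
  sample U: E = 197.0 GPa, ρ = 7720 kg/m³, cost = 4.630 $/kg
  sample Q: E = 68.38 GPa, ρ = 2467 kg/m³, cost = 1.480 $/kg
  sample P: E = 45.69 GPa, ρ = 1810 kg/m³, cost = 5.952 $/kg
  sample Q: M = 18.7 MN·m per $
  sample U: M = 5.51 MN·m per $
  sample P: M = 4.24 MN·m per $
  sample V: M = 1.18 MN·m per $
The maximum is for sample Q.

sample Q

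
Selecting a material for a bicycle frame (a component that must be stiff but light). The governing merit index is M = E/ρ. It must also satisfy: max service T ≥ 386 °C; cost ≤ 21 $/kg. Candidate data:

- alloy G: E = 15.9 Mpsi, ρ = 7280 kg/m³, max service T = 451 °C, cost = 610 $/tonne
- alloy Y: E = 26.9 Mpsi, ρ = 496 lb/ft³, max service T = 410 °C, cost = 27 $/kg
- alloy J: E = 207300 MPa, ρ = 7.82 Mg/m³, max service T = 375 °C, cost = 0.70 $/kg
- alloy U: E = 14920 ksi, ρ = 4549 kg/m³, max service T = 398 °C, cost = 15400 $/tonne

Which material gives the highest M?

alloy U

Screen on constraints: max service T ≥ 386 °C; cost ≤ 21 $/kg. Survivors: alloy G, alloy U.
Convert each candidate to consistent units, then evaluate M:
  alloy G: E = 109.6 GPa, ρ = 7280 kg/m³
  alloy U: E = 102.9 GPa, ρ = 4549 kg/m³
  alloy U: M = 22.6 MN·m/kg
  alloy G: M = 15.1 MN·m/kg
Alloy U ranks first.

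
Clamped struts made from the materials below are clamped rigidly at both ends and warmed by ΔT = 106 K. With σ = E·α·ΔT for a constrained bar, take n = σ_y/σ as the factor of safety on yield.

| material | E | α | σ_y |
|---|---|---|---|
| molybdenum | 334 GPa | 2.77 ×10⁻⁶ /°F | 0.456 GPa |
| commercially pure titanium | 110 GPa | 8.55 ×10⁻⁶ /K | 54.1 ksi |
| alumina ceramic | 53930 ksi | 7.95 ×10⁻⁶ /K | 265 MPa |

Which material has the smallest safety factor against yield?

With everything in SI (GPa, ×10⁻⁶/K, MPa):
  molybdenum: E = 334.0, α = 4.99, σ_y = 456.0 → σ = 177 MPa, n = 2.58
  commercially pure titanium: E = 110.0, α = 8.55, σ_y = 373.0 → σ = 99.7 MPa, n = 3.74
  alumina ceramic: E = 371.8, α = 7.95, σ_y = 265.0 → σ = 313 MPa, n = 0.846
The minimum is alumina ceramic at n = 0.846.

alumina ceramic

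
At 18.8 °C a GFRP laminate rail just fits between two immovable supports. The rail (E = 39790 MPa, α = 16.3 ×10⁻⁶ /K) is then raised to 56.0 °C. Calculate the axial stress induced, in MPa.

24.1 MPa

E = 39790 MPa = 39.79 GPa.
ΔT = 37.20 K. Constrained thermal stress σ = E·α·ΔT = 39.79×10³ MPa × 16.3×10⁻⁶ × 37.20 = 24.1 MPa (compressive).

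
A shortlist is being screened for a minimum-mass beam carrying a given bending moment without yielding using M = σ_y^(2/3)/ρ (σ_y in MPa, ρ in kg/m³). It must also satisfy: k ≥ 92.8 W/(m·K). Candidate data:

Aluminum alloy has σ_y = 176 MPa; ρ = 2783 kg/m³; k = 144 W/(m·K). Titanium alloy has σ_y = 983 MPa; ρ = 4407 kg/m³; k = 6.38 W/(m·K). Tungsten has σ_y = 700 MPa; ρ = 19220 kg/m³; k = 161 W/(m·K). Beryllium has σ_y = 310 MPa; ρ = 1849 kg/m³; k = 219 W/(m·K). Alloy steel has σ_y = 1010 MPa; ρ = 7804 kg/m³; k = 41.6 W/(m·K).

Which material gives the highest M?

Screen on constraints: k ≥ 92.8 W/(m·K). Survivors: aluminum alloy, tungsten, beryllium.
Computing M directly (units already consistent):
  beryllium: M = 24.8×10⁻³
  aluminum alloy: M = 11.3×10⁻³
  tungsten: M = 4.10×10⁻³
The maximum is for beryllium.

beryllium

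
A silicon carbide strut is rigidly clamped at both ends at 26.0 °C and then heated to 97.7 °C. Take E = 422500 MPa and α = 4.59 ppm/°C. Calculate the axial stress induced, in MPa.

139 MPa

E = 422500 MPa = 422.5 GPa.
ΔT = 71.70 K. Constrained thermal stress σ = E·α·ΔT = 422.5×10³ MPa × 4.59×10⁻⁶ × 71.70 = 139 MPa (compressive).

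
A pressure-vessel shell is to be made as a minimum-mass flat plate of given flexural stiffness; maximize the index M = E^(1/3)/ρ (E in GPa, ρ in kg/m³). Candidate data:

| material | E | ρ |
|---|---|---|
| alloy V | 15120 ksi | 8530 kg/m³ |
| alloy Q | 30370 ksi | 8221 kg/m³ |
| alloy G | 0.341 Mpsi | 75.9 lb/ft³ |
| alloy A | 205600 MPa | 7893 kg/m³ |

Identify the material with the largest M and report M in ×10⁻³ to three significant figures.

alloy G, M = 1.09×10⁻³

Putting every candidate on a common basis:
  alloy V: E = 104.2 GPa, ρ = 8530 kg/m³
  alloy Q: E = 209.4 GPa, ρ = 8221 kg/m³
  alloy G: E = 2.351 GPa, ρ = 1216 kg/m³
  alloy A: E = 205.6 GPa, ρ = 7893 kg/m³
  alloy G: M = 1.09×10⁻³
  alloy A: M = 0.748×10⁻³
  alloy Q: M = 0.722×10⁻³
  alloy V: M = 0.552×10⁻³
Highest index: alloy G.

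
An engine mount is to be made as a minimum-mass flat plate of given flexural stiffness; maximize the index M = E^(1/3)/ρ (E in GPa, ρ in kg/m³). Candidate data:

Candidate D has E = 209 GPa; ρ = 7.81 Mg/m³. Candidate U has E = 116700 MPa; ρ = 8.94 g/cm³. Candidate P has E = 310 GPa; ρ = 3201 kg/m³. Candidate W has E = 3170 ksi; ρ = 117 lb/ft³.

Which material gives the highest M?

candidate P

After converting to SI:
  candidate D: E = 209.0 GPa, ρ = 7810 kg/m³
  candidate U: E = 116.7 GPa, ρ = 8940 kg/m³
  candidate P: E = 310.0 GPa, ρ = 3201 kg/m³
  candidate W: E = 21.86 GPa, ρ = 1874 kg/m³
  candidate P: M = 2.11×10⁻³
  candidate W: M = 1.49×10⁻³
  candidate D: M = 0.760×10⁻³
  candidate U: M = 0.547×10⁻³
The maximum is for candidate P.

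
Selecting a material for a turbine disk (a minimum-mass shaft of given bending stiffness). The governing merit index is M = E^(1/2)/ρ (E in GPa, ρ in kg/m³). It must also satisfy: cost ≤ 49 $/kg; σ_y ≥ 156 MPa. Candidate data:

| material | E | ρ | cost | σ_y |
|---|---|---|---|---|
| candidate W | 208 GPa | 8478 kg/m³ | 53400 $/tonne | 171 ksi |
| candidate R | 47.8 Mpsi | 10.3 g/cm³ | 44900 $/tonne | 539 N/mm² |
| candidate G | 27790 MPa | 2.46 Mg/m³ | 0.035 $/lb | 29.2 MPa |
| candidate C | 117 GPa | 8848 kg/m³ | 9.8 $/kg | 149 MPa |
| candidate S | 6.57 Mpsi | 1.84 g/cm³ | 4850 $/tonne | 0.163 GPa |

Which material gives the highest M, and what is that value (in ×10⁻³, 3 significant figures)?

candidate S, M = 3.66×10⁻³

Screen on constraints: cost ≤ 49 $/kg; σ_y ≥ 156 MPa. Survivors: candidate R, candidate S.
Convert each candidate to consistent units, then evaluate M:
  candidate R: E = 329.6 GPa, ρ = 10300 kg/m³
  candidate S: E = 45.30 GPa, ρ = 1840 kg/m³
  candidate S: M = 3.66×10⁻³
  candidate R: M = 1.76×10⁻³
Candidate S ranks first.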